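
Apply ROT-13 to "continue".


Word: "continue"
Shift: 13
Each letter → (letter + shift) mod 26:
  'c' (2) + 13 = 15 → 'p'
  'o' (14) + 13 = 1 → 'b'
  'n' (13) + 13 = 0 → 'a'
  't' (19) + 13 = 6 → 'g'
  'i' (8) + 13 = 21 → 'v'
  'n' (13) + 13 = 0 → 'a'
  'u' (20) + 13 = 7 → 'h'
  'e' (4) + 13 = 17 → 'r'
Result = "pbagvahr"


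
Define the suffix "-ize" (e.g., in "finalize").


Suffix: -ize
Example: finalize = final + -ize
Meaning = to make


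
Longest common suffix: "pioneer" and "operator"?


Word 1: "pioneer"
Word 2: "operator"
Comparing from end:
  Pos -1: 'r' == 'r'
  Pos -2: 'e' != 'o' (stop)
LCS = "r" (length 1)


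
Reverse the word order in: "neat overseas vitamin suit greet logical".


Original: "neat overseas vitamin suit greet logical"
Words (1..n): neat | overseas | vitamin | suit | greet | logical
Reversed (n..1): logical | greet | suit | vitamin | overseas | neat
Result = "logical greet suit vitamin overseas neat"


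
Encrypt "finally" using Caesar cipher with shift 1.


Word: "finally"
Shift: 1
Each letter → (letter + shift) mod 26:
  'f' (5) + 1 = 6 → 'g'
  'i' (8) + 1 = 9 → 'j'
  'n' (13) + 1 = 14 → 'o'
  'a' (0) + 1 = 1 → 'b'
  'l' (11) + 1 = 12 → 'm'
  'l' (11) + 1 = 12 → 'm'
  'y' (24) + 1 = 25 → 'z'
Result = "gjobmmz"


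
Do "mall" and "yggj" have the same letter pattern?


Pattern of "mall": [0, 1, 2, 2]
Pattern of "yggj": [0, 1, 1, 2]
Patterns do not match
Same pattern = No


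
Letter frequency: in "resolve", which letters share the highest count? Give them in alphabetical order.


Word: "resolve"
Letter counts:
  'e': 2
  'l': 1
  'o': 1
  'r': 1
  's': 1
  'v': 1
Maximum count = 2
Most frequent = 'e' (2 times each)


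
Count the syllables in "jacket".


Word: "jacket"
Syllable breakdown: jack-et
Counting: 2 parts
= 2 syllables


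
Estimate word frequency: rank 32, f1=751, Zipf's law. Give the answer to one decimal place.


Zipf's law: f(r) = f(1) / r
f(1) = 751
f(32) = 751 / 32
= 23.5 occurrences


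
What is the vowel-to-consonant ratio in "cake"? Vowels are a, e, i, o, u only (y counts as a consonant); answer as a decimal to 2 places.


Word: "cake"
Vowels (a,e,i,o,u): 2
Consonants: 2
Ratio = 2/2
= 1.00


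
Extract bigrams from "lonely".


Word: "lonely" (length 6)
Number of bigrams = 6 - 2 + 1 = 5
  Position 0: "lo"
  Position 1: "on"
  Position 2: "ne"
  Position 3: "el"
  Position 4: "ly"
Bigrams = "lo", "on", "ne", "el", "ly"


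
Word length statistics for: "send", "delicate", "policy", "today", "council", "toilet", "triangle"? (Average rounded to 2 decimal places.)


Lengths: "send"=4, "delicate"=8, "policy"=6, "today"=5, "council"=7, "toilet"=6, "triangle"=8
Sum = 44, Count = 7
Average = 44/7 = 6.29
= avg=6.29, min=4, max=8


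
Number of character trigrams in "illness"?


Word: "illness" (length 7)
Number of 3-grams = length - 3 + 1 = 7 - 3 + 1
= 5


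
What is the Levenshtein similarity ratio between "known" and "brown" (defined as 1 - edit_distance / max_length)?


Word 1: "known" (length 5)
Word 2: "brown" (length 5)
One optimal edit sequence:
  1. substitute 'k' -> 'b'  (+1)
  2. substitute 'n' -> 'r'  (+1)
  3. keep 'o'
  4. keep 'w'
  5. keep 'n'
Edit distance = 2
Max length = max(5, 5) = 5
Similarity = 1 - 2/5
= 0.6000


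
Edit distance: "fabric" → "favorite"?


Word 1: "fabric" (length 6)
Word 2: "favorite" (length 8)
One optimal edit sequence (insert/delete/substitute each cost 1):
  1. keep 'f'
  2. keep 'a'
  3. insert 'v'  (+1)
  4. substitute 'b' -> 'o'  (+1)
  5. keep 'r'
  6. keep 'i'
  7. insert 't'  (+1)
  8. substitute 'c' -> 'e'  (+1)
Total edit operations: 4
Edit distance = 4


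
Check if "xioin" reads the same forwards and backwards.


Word: "xioin"
Reversed: "nioix"
Forward == Backward? xioin != nioix
Palindrome = No


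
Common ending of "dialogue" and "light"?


Word 1: "dialogue"
Word 2: "light"
Comparing from end:
  Pos -1: 'e' != 't' (stop)
LCS = "" (length 0)


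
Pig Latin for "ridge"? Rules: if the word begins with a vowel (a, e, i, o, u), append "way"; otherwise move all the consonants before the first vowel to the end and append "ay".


Word: "ridge"
Starts with consonant(s) → move to end, add 'ay'
Consonant cluster: "r"
Pig Latin = "idgeray"


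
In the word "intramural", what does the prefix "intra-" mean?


Prefix: intra-
Example: intramural (intra- + mural)
Meaning = within


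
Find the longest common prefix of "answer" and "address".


Word 1: "answer"
Word 2: "address"
Comparing from start:
  Pos 0: 'a' == 'a'
  Pos 1: 'n' != 'd' (stop)
LCP = "a" (length 1)


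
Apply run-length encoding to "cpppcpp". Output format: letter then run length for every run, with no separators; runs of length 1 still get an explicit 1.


String: "cpppcpp"
Scanning for consecutive runs:
  'c' x 1
  'p' x 3
  'c' x 1
  'p' x 2
RLE = "c1p3c1p2"


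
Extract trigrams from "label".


Word: "label" (length 5)
Number of trigrams = 5 - 3 + 1 = 3
  Position 0: "lab"
  Position 1: "abe"
  Position 2: "bel"
Trigrams = "lab", "abe", "bel"


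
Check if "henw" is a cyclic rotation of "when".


Word: "when", Candidate: "henw"
Method: check if candidate is substring of word+word
"whenwhen" contains "henw"? Yes
Is rotation = Yes


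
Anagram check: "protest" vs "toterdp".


Word 1: "protest" → sorted: eoprstt
Word 2: "toterdp" → sorted: deoprtt
Same letters? eoprstt != deoprtt
Anagram = No


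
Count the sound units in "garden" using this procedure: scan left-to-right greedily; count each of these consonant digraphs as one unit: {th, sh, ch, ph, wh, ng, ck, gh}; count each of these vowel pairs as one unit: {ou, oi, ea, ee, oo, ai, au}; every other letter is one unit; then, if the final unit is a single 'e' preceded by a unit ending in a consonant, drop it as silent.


Word: "garden" (6 letters)
Left-to-right scan:
  [1] 'g' (letter)
  [2] 'a' (letter)
  [3] 'r' (letter)
  [4] 'd' (letter)
  [5] 'e' (letter)
  [6] 'n' (letter)
Units from scan: 6
Sound units = 6 units


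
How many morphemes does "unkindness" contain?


Word: "unkindness"
Morphemes: un- | kind | -ness
Each morpheme carries meaning
= 3 morphemes


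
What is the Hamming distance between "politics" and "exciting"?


Comparing character by character (same length = 8):
  Pos 0: 'p' vs 'e' !=
  Pos 1: 'o' vs 'x' !=
  Pos 2: 'l' vs 'c' !=
  Pos 3: 'i' vs 'i' =
  Pos 4: 't' vs 't' =
  Pos 5: 'i' vs 'i' =
  Pos 6: 'c' vs 'n' !=
  Pos 7: 's' vs 'g' !=
Hamming distance = 5


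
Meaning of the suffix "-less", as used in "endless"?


Suffix: -less
As in: endless -> end + -less
Meaning = without


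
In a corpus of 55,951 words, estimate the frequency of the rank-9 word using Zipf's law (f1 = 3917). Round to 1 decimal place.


Zipf's law: f(r) = f(1) / r
f(1) = 3917
f(9) = 3917 / 9
= 435.2 occurrences


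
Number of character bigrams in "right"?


Word: "right" (length 5)
Number of 2-grams = length - 2 + 1 = 5 - 2 + 1
= 4


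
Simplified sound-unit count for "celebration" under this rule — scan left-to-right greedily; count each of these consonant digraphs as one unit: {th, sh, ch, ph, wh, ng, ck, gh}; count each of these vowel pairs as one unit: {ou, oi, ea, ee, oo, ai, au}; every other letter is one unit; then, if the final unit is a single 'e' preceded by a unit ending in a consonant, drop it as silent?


Word: "celebration" (11 letters)
Left-to-right scan:
  [1] 'c' (letter)
  [2] 'e' (letter)
  [3] 'l' (letter)
  [4] 'e' (letter)
  [5] 'b' (letter)
  [6] 'r' (letter)
  [7] 'a' (letter)
  [8] 't' (letter)
  [9] 'i' (letter)
  [10] 'o' (letter)
  [11] 'n' (letter)
Units from scan: 11
Sound units = 11 units


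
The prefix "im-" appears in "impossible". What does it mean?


Prefix: im-
Example: impossible (im- + possible)
Meaning = not / into


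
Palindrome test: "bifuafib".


Word: "bifuafib"
Reversed: "bifaufib"
Forward == Backward? bifuafib != bifaufib
Palindrome = No


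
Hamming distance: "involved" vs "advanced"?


Comparing character by character (same length = 8):
  Pos 0: 'i' vs 'a' !=
  Pos 1: 'n' vs 'd' !=
  Pos 2: 'v' vs 'v' =
  Pos 3: 'o' vs 'a' !=
  Pos 4: 'l' vs 'n' !=
  Pos 5: 'v' vs 'c' !=
  Pos 6: 'e' vs 'e' =
  Pos 7: 'd' vs 'd' =
Hamming distance = 5


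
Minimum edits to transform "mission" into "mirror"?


Word 1: "mission" (length 7)
Word 2: "mirror" (length 6)
One optimal edit sequence (insert/delete/substitute each cost 1):
  1. keep 'm'
  2. keep 'i'
  3. delete 's'  (+1)
  4. substitute 's' -> 'r'  (+1)
  5. substitute 'i' -> 'r'  (+1)
  6. keep 'o'
  7. substitute 'n' -> 'r'  (+1)
Total edit operations: 4
Edit distance = 4


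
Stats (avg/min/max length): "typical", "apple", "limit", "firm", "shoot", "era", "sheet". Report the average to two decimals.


Lengths: "typical"=7, "apple"=5, "limit"=5, "firm"=4, "shoot"=5, "era"=3, "sheet"=5
Sum = 34, Count = 7
Average = 34/7 = 4.86
= avg=4.86, min=3, max=7


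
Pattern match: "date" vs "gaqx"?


Pattern of "date": [0, 1, 2, 3]
Pattern of "gaqx": [0, 1, 2, 3]
Patterns match
Same pattern = Yes


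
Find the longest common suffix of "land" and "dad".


Word 1: "land"
Word 2: "dad"
Comparing from end:
  Pos -1: 'd' == 'd'
  Pos -2: 'n' != 'a' (stop)
LCS = "d" (length 1)


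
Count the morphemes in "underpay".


Word: "underpay"
Morphemes: under- | pay
Each morpheme carries meaning
= 2 morphemes


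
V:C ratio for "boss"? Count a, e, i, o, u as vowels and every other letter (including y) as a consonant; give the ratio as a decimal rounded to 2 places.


Word: "boss"
Vowels (a,e,i,o,u): 1
Consonants: 3
Ratio = 1/3
= 0.33


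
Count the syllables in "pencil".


Word: "pencil"
Syllable breakdown: pen | cil
Counting: 2 parts
= 2 syllables


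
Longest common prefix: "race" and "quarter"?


Word 1: "race"
Word 2: "quarter"
Comparing from start:
  Pos 0: 'r' != 'q' (stop)
LCP = "" (length 0)


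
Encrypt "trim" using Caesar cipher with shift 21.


Word: "trim"
Shift: 21
Each letter → (letter + shift) mod 26:
  't' (19) + 21 = 14 → 'o'
  'r' (17) + 21 = 12 → 'm'
  'i' (8) + 21 = 3 → 'd'
  'm' (12) + 21 = 7 → 'h'
Result = "omdh"


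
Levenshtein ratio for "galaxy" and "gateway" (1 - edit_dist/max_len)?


Word 1: "galaxy" (length 6)
Word 2: "gateway" (length 7)
One optimal edit sequence:
  1. keep 'g'
  2. keep 'a'
  3. insert 't'  (+1)
  4. substitute 'l' -> 'e'  (+1)
  5. substitute 'a' -> 'w'  (+1)
  6. substitute 'x' -> 'a'  (+1)
  7. keep 'y'
Edit distance = 4
Max length = max(6, 7) = 7
Similarity = 1 - 4/7
= 0.4286


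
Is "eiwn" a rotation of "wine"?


Word: "wine", Candidate: "eiwn"
Method: check if candidate is substring of word+word
"winewine" contains "eiwn"? No
Is rotation = No


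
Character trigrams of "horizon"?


Word: "horizon" (length 7)
Number of trigrams = 7 - 3 + 1 = 5
  Position 0: "hor"
  Position 1: "ori"
  Position 2: "riz"
  Position 3: "izo"
  Position 4: "zon"
Trigrams = "hor", "ori", "riz", "izo", "zon"


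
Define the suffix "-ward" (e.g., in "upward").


Suffix: -ward
Example: upward (up + -ward)
Meaning = in the direction of


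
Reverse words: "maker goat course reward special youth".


Original: "maker goat course reward special youth"
Words (1..n): maker | goat | course | reward | special | youth
Reversed (n..1): youth | special | reward | course | goat | maker
Result = "youth special reward course goat maker"


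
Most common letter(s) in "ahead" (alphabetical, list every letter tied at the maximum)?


Word: "ahead"
Letter counts:
  'a': 2
  'd': 1
  'e': 1
  'h': 1
Maximum count = 2
Most frequent = 'a' (2 times each)


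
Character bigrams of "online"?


Word: "online" (length 6)
Number of bigrams = 6 - 2 + 1 = 5
  Position 0: "on"
  Position 1: "nl"
  Position 2: "li"
  Position 3: "in"
  Position 4: "ne"
Bigrams = "on", "nl", "li", "in", "ne"


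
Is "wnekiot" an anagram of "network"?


Word 1: "network" → sorted: eknortw
Word 2: "wnekiot" → sorted: eiknotw
Same letters? eknortw != eiknotw
Anagram = No


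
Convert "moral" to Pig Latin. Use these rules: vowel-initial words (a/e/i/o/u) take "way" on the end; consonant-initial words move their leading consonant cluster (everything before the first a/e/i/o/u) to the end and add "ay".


Word: "moral"
Starts with consonant(s) → move to end, add 'ay'
Consonant cluster: "m"
Pig Latin = "oralmay"


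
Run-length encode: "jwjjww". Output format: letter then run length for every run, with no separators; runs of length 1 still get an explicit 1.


String: "jwjjww"
Scanning for consecutive runs:
  'j' x 1
  'w' x 1
  'j' x 2
  'w' x 2
RLE = "j1w1j2w2"


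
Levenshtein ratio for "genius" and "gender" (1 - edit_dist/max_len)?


Word 1: "genius" (length 6)
Word 2: "gender" (length 6)
One optimal edit sequence:
  1. keep 'g'
  2. keep 'e'
  3. keep 'n'
  4. substitute 'i' -> 'd'  (+1)
  5. substitute 'u' -> 'e'  (+1)
  6. substitute 's' -> 'r'  (+1)
Edit distance = 3
Max length = max(6, 6) = 6
Similarity = 1 - 3/6
= 0.5000


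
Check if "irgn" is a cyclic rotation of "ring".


Word: "ring", Candidate: "irgn"
Method: check if candidate is substring of word+word
"ringring" contains "irgn"? No
Is rotation = No


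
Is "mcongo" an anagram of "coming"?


Word 1: "coming" → sorted: cgimno
Word 2: "mcongo" → sorted: cgmnoo
Same letters? cgimno != cgmnoo
Anagram = No


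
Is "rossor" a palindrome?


Word: "rossor"
Reversed: "rossor"
Forward == Backward? rossor == rossor
Palindrome = Yes


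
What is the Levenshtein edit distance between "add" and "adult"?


Word 1: "add" (length 3)
Word 2: "adult" (length 5)
One optimal edit sequence (insert/delete/substitute each cost 1):
  1. keep 'a'
  2. keep 'd'
  3. insert 'u'  (+1)
  4. insert 'l'  (+1)
  5. substitute 'd' -> 't'  (+1)
Total edit operations: 3
Edit distance = 3


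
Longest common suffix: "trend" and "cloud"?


Word 1: "trend"
Word 2: "cloud"
Comparing from end:
  Pos -1: 'd' == 'd'
  Pos -2: 'n' != 'u' (stop)
LCS = "d" (length 1)


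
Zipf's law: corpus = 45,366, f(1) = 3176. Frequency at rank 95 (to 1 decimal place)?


Zipf's law: f(r) = f(1) / r
f(1) = 3176
f(95) = 3176 / 95
= 33.4 occurrences


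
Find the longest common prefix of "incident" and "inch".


Word 1: "incident"
Word 2: "inch"
Comparing from start:
  Pos 0: 'i' == 'i'
  Pos 1: 'n' == 'n'
  Pos 2: 'c' == 'c'
  Pos 3: 'i' != 'h' (stop)
LCP = "inc" (length 3)


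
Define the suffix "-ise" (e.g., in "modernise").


Suffix: -ise
Example: modernise = modern + -ise
Meaning = to make


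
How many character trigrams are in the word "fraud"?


Word: "fraud" (length 5)
Number of 3-grams = length - 3 + 1 = 5 - 3 + 1
= 3


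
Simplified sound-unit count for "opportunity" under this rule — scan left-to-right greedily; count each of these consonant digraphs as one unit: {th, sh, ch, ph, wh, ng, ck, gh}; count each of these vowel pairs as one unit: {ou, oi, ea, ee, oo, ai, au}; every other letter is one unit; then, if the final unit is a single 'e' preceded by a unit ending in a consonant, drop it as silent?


Word: "opportunity" (11 letters)
Left-to-right scan:
  1. 'o' (letter)
  2. 'p' (letter)
  3. 'p' (letter)
  4. 'o' (letter)
  5. 'r' (letter)
  6. 't' (letter)
  7. 'u' (letter)
  8. 'n' (letter)
  9. 'i' (letter)
  10. 't' (letter)
  11. 'y' (letter)
Units from scan: 11
Sound units = 11 units


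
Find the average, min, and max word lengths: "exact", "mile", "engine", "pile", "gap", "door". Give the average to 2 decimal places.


Lengths: "exact"=5, "mile"=4, "engine"=6, "pile"=4, "gap"=3, "door"=4
Sum = 26, Count = 6
Average = 26/6 = 4.33
= avg=4.33, min=3, max=6


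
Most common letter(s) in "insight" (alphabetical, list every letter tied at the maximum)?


Word: "insight"
Letter counts:
  'g': 1
  'h': 1
  'i': 2
  'n': 1
  's': 1
  't': 1
Maximum count = 2
Most frequent = 'i' (2 times each)


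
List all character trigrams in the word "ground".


Word: "ground" (length 6)
Number of trigrams = 6 - 3 + 1 = 4
  Position 0: "gro"
  Position 1: "rou"
  Position 2: "oun"
  Position 3: "und"
Trigrams = "gro", "rou", "oun", "und"


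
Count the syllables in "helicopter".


Word: "helicopter"
Syllable breakdown: hel · i · cop · ter
Counting: 4 parts
= 4 syllables


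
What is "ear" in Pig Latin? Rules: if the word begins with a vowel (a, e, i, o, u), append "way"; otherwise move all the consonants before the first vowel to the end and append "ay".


Word: "ear"
Starts with vowel → add 'way'
Pig Latin = "earway"


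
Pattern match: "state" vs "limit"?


Pattern of "state": [0, 1, 2, 1, 3]
Pattern of "limit": [0, 1, 2, 1, 3]
Patterns match
Same pattern = Yes


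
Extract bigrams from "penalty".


Word: "penalty" (length 7)
Number of bigrams = 7 - 2 + 1 = 6
  Position 0: "pe"
  Position 1: "en"
  Position 2: "na"
  Position 3: "al"
  Position 4: "lt"
  Position 5: "ty"
Bigrams = "pe", "en", "na", "al", "lt", "ty"


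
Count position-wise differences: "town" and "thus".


Comparing character by character (same length = 4):
  Pos 0: 't' vs 't' =
  Pos 1: 'o' vs 'h' !=
  Pos 2: 'w' vs 'u' !=
  Pos 3: 'n' vs 's' !=
Hamming distance = 3


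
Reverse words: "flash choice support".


Original: "flash choice support"
Words (1..n): flash | choice | support
Reversed (n..1): support | choice | flash
Result = "support choice flash"


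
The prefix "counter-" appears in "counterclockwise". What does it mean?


Prefix: counter-
As in: counterclockwise -> counter- + clockwise
Meaning = against / opposite


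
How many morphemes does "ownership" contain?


Word: "ownership"
Morphemes: own + -er + -ship
Each morpheme carries meaning
= 3 morphemes


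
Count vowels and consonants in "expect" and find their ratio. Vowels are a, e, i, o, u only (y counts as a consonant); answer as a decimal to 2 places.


Word: "expect"
Vowels (a,e,i,o,u): 2
Consonants: 4
Ratio = 2/4
= 0.50


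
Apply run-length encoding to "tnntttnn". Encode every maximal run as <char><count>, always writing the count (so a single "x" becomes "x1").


String: "tnntttnn"
Scanning for consecutive runs:
  't' x 1
  'n' x 2
  't' x 3
  'n' x 2
RLE = "t1n2t3n2"


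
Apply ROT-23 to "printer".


Word: "printer"
Shift: 23
Each letter → (letter + shift) mod 26:
  'p' (15) + 23 = 12 → 'm'
  'r' (17) + 23 = 14 → 'o'
  'i' (8) + 23 = 5 → 'f'
  'n' (13) + 23 = 10 → 'k'
  't' (19) + 23 = 16 → 'q'
  'e' (4) + 23 = 1 → 'b'
  'r' (17) + 23 = 14 → 'o'
Result = "mofkqbo"


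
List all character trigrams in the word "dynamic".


Word: "dynamic" (length 7)
Number of trigrams = 7 - 3 + 1 = 5
  Position 0: "dyn"
  Position 1: "yna"
  Position 2: "nam"
  Position 3: "ami"
  Position 4: "mic"
Trigrams = "dyn", "yna", "nam", "ami", "mic"


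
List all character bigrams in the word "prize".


Word: "prize" (length 5)
Number of bigrams = 5 - 2 + 1 = 4
  Position 0: "pr"
  Position 1: "ri"
  Position 2: "iz"
  Position 3: "ze"
Bigrams = "pr", "ri", "iz", "ze"


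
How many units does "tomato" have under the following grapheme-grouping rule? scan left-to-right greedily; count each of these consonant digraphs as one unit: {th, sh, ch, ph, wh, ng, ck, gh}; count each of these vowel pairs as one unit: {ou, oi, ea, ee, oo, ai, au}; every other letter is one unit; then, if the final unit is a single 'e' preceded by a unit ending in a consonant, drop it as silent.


Word: "tomato" (6 letters)
Left-to-right scan:
  1. 't' (letter)
  2. 'o' (letter)
  3. 'm' (letter)
  4. 'a' (letter)
  5. 't' (letter)
  6. 'o' (letter)
Units from scan: 6
Sound units = 6 units


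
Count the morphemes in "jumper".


Word: "jumper"
Morphemes: jump + -er
Each morpheme carries meaning
= 2 morphemes


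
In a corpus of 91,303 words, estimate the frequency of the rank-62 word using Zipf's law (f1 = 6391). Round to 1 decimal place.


Zipf's law: f(r) = f(1) / r
f(1) = 6391
f(62) = 6391 / 62
= 103.1 occurrences


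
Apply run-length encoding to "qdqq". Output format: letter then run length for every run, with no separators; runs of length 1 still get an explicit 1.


String: "qdqq"
Scanning for consecutive runs:
  'q' x 1
  'd' x 1
  'q' x 2
RLE = "q1d1q2"


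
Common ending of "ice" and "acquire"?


Word 1: "ice"
Word 2: "acquire"
Comparing from end:
  Pos -1: 'e' == 'e'
  Pos -2: 'c' != 'r' (stop)
LCS = "e" (length 1)


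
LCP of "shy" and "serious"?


Word 1: "shy"
Word 2: "serious"
Comparing from start:
  Pos 0: 's' == 's'
  Pos 1: 'h' != 'e' (stop)
LCP = "s" (length 1)


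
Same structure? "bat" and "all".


Pattern of "bat": [0, 1, 2]
Pattern of "all": [0, 1, 1]
Patterns do not match
Same pattern = No


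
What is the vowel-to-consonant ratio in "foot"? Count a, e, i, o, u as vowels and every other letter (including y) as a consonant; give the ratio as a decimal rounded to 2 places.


Word: "foot"
Vowels (a,e,i,o,u): 2
Consonants: 2
Ratio = 2/2
= 1.00


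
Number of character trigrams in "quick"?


Word: "quick" (length 5)
Number of 3-grams = length - 3 + 1 = 5 - 3 + 1
= 3


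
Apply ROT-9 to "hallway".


Word: "hallway"
Shift: 9
Each letter → (letter + shift) mod 26:
  'h' (7) + 9 = 16 → 'q'
  'a' (0) + 9 = 9 → 'j'
  'l' (11) + 9 = 20 → 'u'
  'l' (11) + 9 = 20 → 'u'
  'w' (22) + 9 = 5 → 'f'
  'a' (0) + 9 = 9 → 'j'
  'y' (24) + 9 = 7 → 'h'
Result = "qjuufjh"


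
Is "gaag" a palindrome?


Word: "gaag"
Reversed: "gaag"
Forward == Backward? gaag == gaag
Palindrome = Yes


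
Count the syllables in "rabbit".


Word: "rabbit"
Syllable breakdown: rab · bit
Counting: 2 parts
= 2 syllables


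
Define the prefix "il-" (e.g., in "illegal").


Prefix: il-
As in: illegal -> il- + legal
Meaning = not


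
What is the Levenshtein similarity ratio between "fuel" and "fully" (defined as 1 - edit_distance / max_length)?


Word 1: "fuel" (length 4)
Word 2: "fully" (length 5)
One optimal edit sequence:
  1. keep 'f'
  2. keep 'u'
  3. substitute 'e' -> 'l'  (+1)
  4. keep 'l'
  5. insert 'y'  (+1)
Edit distance = 2
Max length = max(4, 5) = 5
Similarity = 1 - 2/5
= 0.6000


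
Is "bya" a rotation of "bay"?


Word: "bay", Candidate: "bya"
Method: check if candidate is substring of word+word
"baybay" contains "bya"? No
Is rotation = No


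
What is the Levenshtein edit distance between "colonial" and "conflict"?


Word 1: "colonial" (length 8)
Word 2: "conflict" (length 8)
One optimal edit sequence (insert/delete/substitute each cost 1):
  1. keep 'c'
  2. keep 'o'
  3. substitute 'l' -> 'n'  (+1)
  4. substitute 'o' -> 'f'  (+1)
  5. substitute 'n' -> 'l'  (+1)
  6. keep 'i'
  7. substitute 'a' -> 'c'  (+1)
  8. substitute 'l' -> 't'  (+1)
Total edit operations: 5
Edit distance = 5


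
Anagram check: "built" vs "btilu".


Word 1: "built" → sorted: biltu
Word 2: "btilu" → sorted: biltu
Same letters? biltu == biltu
Anagram = Yes


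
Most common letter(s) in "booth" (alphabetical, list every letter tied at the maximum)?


Word: "booth"
Letter counts:
  'b': 1
  'h': 1
  'o': 2
  't': 1
Maximum count = 2
Most frequent = 'o' (2 times each)


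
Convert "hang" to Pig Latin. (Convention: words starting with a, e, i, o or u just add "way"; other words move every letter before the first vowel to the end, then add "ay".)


Word: "hang"
Starts with consonant(s) → move to end, add 'ay'
Consonant cluster: "h"
Pig Latin = "anghay"


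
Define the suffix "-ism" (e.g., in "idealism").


Suffix: -ism
Example: idealism = ideal + -ism
Meaning = belief / practice


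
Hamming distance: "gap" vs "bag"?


Comparing character by character (same length = 3):
  Pos 0: 'g' vs 'b' !=
  Pos 1: 'a' vs 'a' =
  Pos 2: 'p' vs 'g' !=
Hamming distance = 2


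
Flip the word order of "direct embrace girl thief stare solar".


Original: "direct embrace girl thief stare solar"
Words (1..n): direct | embrace | girl | thief | stare | solar
Reversed (n..1): solar | stare | thief | girl | embrace | direct
Result = "solar stare thief girl embrace direct"


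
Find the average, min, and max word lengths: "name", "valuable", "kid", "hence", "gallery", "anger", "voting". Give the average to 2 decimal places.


Lengths: "name"=4, "valuable"=8, "kid"=3, "hence"=5, "gallery"=7, "anger"=5, "voting"=6
Sum = 38, Count = 7
Average = 38/7 = 5.43
= avg=5.43, min=3, max=8


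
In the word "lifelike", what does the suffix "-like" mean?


Suffix: -like
Example: lifelike = life + -like
Meaning = resembling


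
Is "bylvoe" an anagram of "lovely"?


Word 1: "lovely" → sorted: ellovy
Word 2: "bylvoe" → sorted: belovy
Same letters? ellovy != belovy
Anagram = No


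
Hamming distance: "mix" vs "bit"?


Comparing character by character (same length = 3):
  Pos 0: 'm' vs 'b' !=
  Pos 1: 'i' vs 'i' =
  Pos 2: 'x' vs 't' !=
Hamming distance = 2


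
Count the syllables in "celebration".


Word: "celebration"
Syllable breakdown: cel / e / bra / tion
Counting: 4 parts
= 4 syllables


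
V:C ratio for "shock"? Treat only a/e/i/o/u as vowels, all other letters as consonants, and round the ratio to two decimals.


Word: "shock"
Vowels (a,e,i,o,u): 1
Consonants: 4
Ratio = 1/4
= 0.25


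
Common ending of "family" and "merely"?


Word 1: "family"
Word 2: "merely"
Comparing from end:
  Pos -1: 'y' == 'y'
  Pos -2: 'l' == 'l'
  Pos -3: 'i' != 'e' (stop)
LCS = "ly" (length 2)


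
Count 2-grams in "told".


Word: "told" (length 4)
Number of 2-grams = length - 2 + 1 = 4 - 2 + 1
= 3


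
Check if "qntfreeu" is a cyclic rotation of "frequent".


Word: "frequent", Candidate: "qntfreeu"
Method: check if candidate is substring of word+word
"frequentfrequent" contains "qntfreeu"? No
Is rotation = No


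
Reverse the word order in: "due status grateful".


Original: "due status grateful"
Words (1..n): due | status | grateful
Reversed (n..1): grateful | status | due
Result = "grateful status due"


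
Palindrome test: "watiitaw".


Word: "watiitaw"
Reversed: "watiitaw"
Forward == Backward? watiitaw == watiitaw
Palindrome = Yes


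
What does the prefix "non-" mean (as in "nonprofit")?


Prefix: non-
As in: nonprofit -> non- + profit
Meaning = not


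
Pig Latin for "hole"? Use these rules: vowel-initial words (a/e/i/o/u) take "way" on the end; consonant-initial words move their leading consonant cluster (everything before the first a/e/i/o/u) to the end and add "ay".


Word: "hole"
Starts with consonant(s) → move to end, add 'ay'
Consonant cluster: "h"
Pig Latin = "olehay"


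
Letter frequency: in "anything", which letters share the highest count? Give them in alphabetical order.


Word: "anything"
Letter counts:
  'a': 1
  'g': 1
  'h': 1
  'i': 1
  'n': 2
  't': 1
  'y': 1
Maximum count = 2
Most frequent = 'n' (2 times each)


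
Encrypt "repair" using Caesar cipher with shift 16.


Word: "repair"
Shift: 16
Each letter → (letter + shift) mod 26:
  'r' (17) + 16 = 7 → 'h'
  'e' (4) + 16 = 20 → 'u'
  'p' (15) + 16 = 5 → 'f'
  'a' (0) + 16 = 16 → 'q'
  'i' (8) + 16 = 24 → 'y'
  'r' (17) + 16 = 7 → 'h'
Result = "hufqyh"


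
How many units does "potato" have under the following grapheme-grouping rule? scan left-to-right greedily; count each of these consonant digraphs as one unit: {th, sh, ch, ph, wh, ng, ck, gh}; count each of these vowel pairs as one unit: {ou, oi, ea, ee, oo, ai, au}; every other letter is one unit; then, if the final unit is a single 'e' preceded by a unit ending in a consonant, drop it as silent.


Word: "potato" (6 letters)
Left-to-right scan:
  1. 'p' (letter)
  2. 'o' (letter)
  3. 't' (letter)
  4. 'a' (letter)
  5. 't' (letter)
  6. 'o' (letter)
Units from scan: 6
Sound units = 6 units


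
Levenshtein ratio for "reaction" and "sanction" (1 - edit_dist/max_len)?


Word 1: "reaction" (length 8)
Word 2: "sanction" (length 8)
One optimal edit sequence:
  1. substitute 'r' -> 's'  (+1)
  2. substitute 'e' -> 'a'  (+1)
  3. substitute 'a' -> 'n'  (+1)
  4. keep 'c'
  5. keep 't'
  6. keep 'i'
  7. keep 'o'
  8. keep 'n'
Edit distance = 3
Max length = max(8, 8) = 8
Similarity = 1 - 3/8
= 0.6250


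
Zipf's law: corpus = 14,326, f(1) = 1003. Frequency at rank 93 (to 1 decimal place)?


Zipf's law: f(r) = f(1) / r
f(1) = 1003
f(93) = 1003 / 93
= 10.8 occurrences


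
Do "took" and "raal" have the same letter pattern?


Pattern of "took": [0, 1, 1, 2]
Pattern of "raal": [0, 1, 1, 2]
Patterns match
Same pattern = Yes


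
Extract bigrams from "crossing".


Word: "crossing" (length 8)
Number of bigrams = 8 - 2 + 1 = 7
  Position 0: "cr"
  Position 1: "ro"
  Position 2: "os"
  Position 3: "ss"
  Position 4: "si"
  Position 5: "in"
  Position 6: "ng"
Bigrams = "cr", "ro", "os", "ss", "si", "in", "ng"


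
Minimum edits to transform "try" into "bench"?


Word 1: "try" (length 3)
Word 2: "bench" (length 5)
One optimal edit sequence (insert/delete/substitute each cost 1):
  1. insert 'b'  (+1)
  2. insert 'e'  (+1)
  3. substitute 't' -> 'n'  (+1)
  4. substitute 'r' -> 'c'  (+1)
  5. substitute 'y' -> 'h'  (+1)
Total edit operations: 5
Edit distance = 5


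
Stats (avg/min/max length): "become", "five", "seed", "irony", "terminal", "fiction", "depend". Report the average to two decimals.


Lengths: "become"=6, "five"=4, "seed"=4, "irony"=5, "terminal"=8, "fiction"=7, "depend"=6
Sum = 40, Count = 7
Average = 40/7 = 5.71
= avg=5.71, min=4, max=8


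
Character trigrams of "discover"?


Word: "discover" (length 8)
Number of trigrams = 8 - 3 + 1 = 6
  Position 0: "dis"
  Position 1: "isc"
  Position 2: "sco"
  Position 3: "cov"
  Position 4: "ove"
  Position 5: "ver"
Trigrams = "dis", "isc", "sco", "cov", "ove", "ver"


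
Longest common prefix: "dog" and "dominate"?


Word 1: "dog"
Word 2: "dominate"
Comparing from start:
  Pos 0: 'd' == 'd'
  Pos 1: 'o' == 'o'
  Pos 2: 'g' != 'm' (stop)
LCP = "do" (length 2)


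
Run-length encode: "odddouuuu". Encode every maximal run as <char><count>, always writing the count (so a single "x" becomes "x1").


String: "odddouuuu"
Scanning for consecutive runs:
  'o' x 1
  'd' x 3
  'o' x 1
  'u' x 4
RLE = "o1d3o1u4"


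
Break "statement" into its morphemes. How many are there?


Word: "statement"
Morphemes: state | -ment
Each morpheme carries meaning
= 2 morphemes


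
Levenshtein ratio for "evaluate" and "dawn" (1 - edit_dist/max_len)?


Word 1: "evaluate" (length 8)
Word 2: "dawn" (length 4)
One optimal edit sequence:
  1. delete 'e'  (+1)
  2. delete 'v'  (+1)
  3. delete 'a'  (+1)
  4. delete 'l'  (+1)
  5. substitute 'u' -> 'd'  (+1)
  6. keep 'a'
  7. substitute 't' -> 'w'  (+1)
  8. substitute 'e' -> 'n'  (+1)
Edit distance = 7
Max length = max(8, 4) = 8
Similarity = 1 - 7/8
= 0.1250


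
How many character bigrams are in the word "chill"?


Word: "chill" (length 5)
Number of 2-grams = length - 2 + 1 = 5 - 2 + 1
= 4


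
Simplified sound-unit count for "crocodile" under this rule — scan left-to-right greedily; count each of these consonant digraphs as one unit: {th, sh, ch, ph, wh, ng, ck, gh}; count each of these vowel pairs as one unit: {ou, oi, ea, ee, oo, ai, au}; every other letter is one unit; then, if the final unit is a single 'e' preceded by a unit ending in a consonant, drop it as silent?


Word: "crocodile" (9 letters)
Left-to-right scan:
  1. 'c' (letter)
  2. 'r' (letter)
  3. 'o' (letter)
  4. 'c' (letter)
  5. 'o' (letter)
  6. 'd' (letter)
  7. 'i' (letter)
  8. 'l' (letter)
  9. 'e' (letter)
Units from scan: 9
Final unit is 'e' after a consonant -> drop as silent (-1)
Sound units = 8 units


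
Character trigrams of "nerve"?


Word: "nerve" (length 5)
Number of trigrams = 5 - 3 + 1 = 3
  Position 0: "ner"
  Position 1: "erv"
  Position 2: "rve"
Trigrams = "ner", "erv", "rve"


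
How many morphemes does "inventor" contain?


Word: "inventor"
Morphemes: invent / -or
Each morpheme carries meaning
= 2 morphemes


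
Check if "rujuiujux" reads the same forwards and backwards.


Word: "rujuiujux"
Reversed: "xujuiujur"
Forward == Backward? rujuiujux != xujuiujur
Palindrome = No


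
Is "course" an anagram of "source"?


Word 1: "source" → sorted: ceorsu
Word 2: "course" → sorted: ceorsu
Same letters? ceorsu == ceorsu
Anagram = Yes


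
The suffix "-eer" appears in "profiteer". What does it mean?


Suffix: -eer
Example: profiteer = profit + -eer
Meaning = one who is concerned with


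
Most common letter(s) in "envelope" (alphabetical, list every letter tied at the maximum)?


Word: "envelope"
Letter counts:
  'e': 3
  'l': 1
  'n': 1
  'o': 1
  'p': 1
  'v': 1
Maximum count = 3
Most frequent = 'e' (3 times each)


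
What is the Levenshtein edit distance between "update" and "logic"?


Word 1: "update" (length 6)
Word 2: "logic" (length 5)
One optimal edit sequence (insert/delete/substitute each cost 1):
  1. delete 'u'  (+1)
  2. substitute 'p' -> 'l'  (+1)
  3. substitute 'd' -> 'o'  (+1)
  4. substitute 'a' -> 'g'  (+1)
  5. substitute 't' -> 'i'  (+1)
  6. substitute 'e' -> 'c'  (+1)
Total edit operations: 6
Edit distance = 6


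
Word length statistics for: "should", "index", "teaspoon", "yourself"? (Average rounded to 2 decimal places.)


Lengths: "should"=6, "index"=5, "teaspoon"=8, "yourself"=8
Sum = 27, Count = 4
Average = 27/4 = 6.75
= avg=6.75, min=5, max=8


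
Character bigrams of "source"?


Word: "source" (length 6)
Number of bigrams = 6 - 2 + 1 = 5
  Position 0: "so"
  Position 1: "ou"
  Position 2: "ur"
  Position 3: "rc"
  Position 4: "ce"
Bigrams = "so", "ou", "ur", "rc", "ce"


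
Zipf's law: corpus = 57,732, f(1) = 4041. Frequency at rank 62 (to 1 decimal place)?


Zipf's law: f(r) = f(1) / r
f(1) = 4041
f(62) = 4041 / 62
= 65.2 occurrences


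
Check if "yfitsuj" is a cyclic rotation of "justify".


Word: "justify", Candidate: "yfitsuj"
Method: check if candidate is substring of word+word
"justifyjustify" contains "yfitsuj"? No
Is rotation = No


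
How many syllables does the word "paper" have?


Word: "paper"
Syllable breakdown: pa | per
Counting: 2 parts
= 2 syllables


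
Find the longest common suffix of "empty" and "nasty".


Word 1: "empty"
Word 2: "nasty"
Comparing from end:
  Pos -1: 'y' == 'y'
  Pos -2: 't' == 't'
  Pos -3: 'p' != 's' (stop)
LCS = "ty" (length 2)


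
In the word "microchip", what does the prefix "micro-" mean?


Prefix: micro-
Example: microchip (micro- + chip)
Meaning = small


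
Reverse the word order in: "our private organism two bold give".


Original: "our private organism two bold give"
Words (1..n): our | private | organism | two | bold | give
Reversed (n..1): give | bold | two | organism | private | our
Result = "give bold two organism private our"


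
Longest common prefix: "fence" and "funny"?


Word 1: "fence"
Word 2: "funny"
Comparing from start:
  Pos 0: 'f' == 'f'
  Pos 1: 'e' != 'u' (stop)
LCP = "f" (length 1)


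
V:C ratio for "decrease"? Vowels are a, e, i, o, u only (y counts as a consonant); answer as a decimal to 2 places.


Word: "decrease"
Vowels (a,e,i,o,u): 4
Consonants: 4
Ratio = 4/4
= 1.00


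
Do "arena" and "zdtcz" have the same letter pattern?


Pattern of "arena": [0, 1, 2, 3, 0]
Pattern of "zdtcz": [0, 1, 2, 3, 0]
Patterns match
Same pattern = Yes


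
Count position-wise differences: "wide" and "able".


Comparing character by character (same length = 4):
  Pos 0: 'w' vs 'a' !=
  Pos 1: 'i' vs 'b' !=
  Pos 2: 'd' vs 'l' !=
  Pos 3: 'e' vs 'e' =
Hamming distance = 3


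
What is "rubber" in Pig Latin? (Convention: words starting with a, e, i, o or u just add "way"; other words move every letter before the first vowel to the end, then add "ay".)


Word: "rubber"
Starts with consonant(s) → move to end, add 'ay'
Consonant cluster: "r"
Pig Latin = "ubberray"


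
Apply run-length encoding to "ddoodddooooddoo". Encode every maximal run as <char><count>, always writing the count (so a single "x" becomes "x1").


String: "ddoodddooooddoo"
Scanning for consecutive runs:
  'd' x 2
  'o' x 2
  'd' x 3
  'o' x 4
  'd' x 2
  'o' x 2
RLE = "d2o2d3o4d2o2"


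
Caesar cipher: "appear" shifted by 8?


Word: "appear"
Shift: 8
Each letter → (letter + shift) mod 26:
  'a' (0) + 8 = 8 → 'i'
  'p' (15) + 8 = 23 → 'x'
  'p' (15) + 8 = 23 → 'x'
  'e' (4) + 8 = 12 → 'm'
  'a' (0) + 8 = 8 → 'i'
  'r' (17) + 8 = 25 → 'z'
Result = "ixxmiz"


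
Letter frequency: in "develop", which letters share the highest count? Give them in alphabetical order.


Word: "develop"
Letter counts:
  'd': 1
  'e': 2
  'l': 1
  'o': 1
  'p': 1
  'v': 1
Maximum count = 2
Most frequent = 'e' (2 times each)


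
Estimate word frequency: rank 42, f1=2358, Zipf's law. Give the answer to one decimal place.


Zipf's law: f(r) = f(1) / r
f(1) = 2358
f(42) = 2358 / 42
= 56.1 occurrences


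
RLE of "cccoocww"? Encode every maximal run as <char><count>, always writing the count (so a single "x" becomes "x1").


String: "cccoocww"
Scanning for consecutive runs:
  'c' x 3
  'o' x 2
  'c' x 1
  'w' x 2
RLE = "c3o2c1w2"


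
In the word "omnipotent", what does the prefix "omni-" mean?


Prefix: omni-
Example: omnipotent = omni- + potent
Meaning = all


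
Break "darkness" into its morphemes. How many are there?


Word: "darkness"
Morphemes: dark | -ness
Each morpheme carries meaning
= 2 morphemes


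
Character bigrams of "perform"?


Word: "perform" (length 7)
Number of bigrams = 7 - 2 + 1 = 6
  Position 0: "pe"
  Position 1: "er"
  Position 2: "rf"
  Position 3: "fo"
  Position 4: "or"
  Position 5: "rm"
Bigrams = "pe", "er", "rf", "fo", "or", "rm"


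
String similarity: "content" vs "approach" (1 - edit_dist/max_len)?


Word 1: "content" (length 7)
Word 2: "approach" (length 8)
One optimal edit sequence:
  1. insert 'a'  (+1)
  2. substitute 'c' -> 'p'  (+1)
  3. substitute 'o' -> 'p'  (+1)
  4. substitute 'n' -> 'r'  (+1)
  5. substitute 't' -> 'o'  (+1)
  6. substitute 'e' -> 'a'  (+1)
  7. substitute 'n' -> 'c'  (+1)
  8. substitute 't' -> 'h'  (+1)
Edit distance = 8
Max length = max(7, 8) = 8
Similarity = 1 - 8/8
= 0.0000


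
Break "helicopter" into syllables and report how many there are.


Word: "helicopter"
Syllable breakdown: hel · i · cop · ter
Counting: 4 parts
= 4 syllables


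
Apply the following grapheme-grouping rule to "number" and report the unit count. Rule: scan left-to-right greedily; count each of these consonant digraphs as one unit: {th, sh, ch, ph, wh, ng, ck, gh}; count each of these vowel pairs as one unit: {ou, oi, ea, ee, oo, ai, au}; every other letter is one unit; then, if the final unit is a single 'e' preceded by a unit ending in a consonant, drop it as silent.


Word: "number" (6 letters)
Left-to-right scan:
  [1] 'n' (letter)
  [2] 'u' (letter)
  [3] 'm' (letter)
  [4] 'b' (letter)
  [5] 'e' (letter)
  [6] 'r' (letter)
Units from scan: 6
Sound units = 6 units


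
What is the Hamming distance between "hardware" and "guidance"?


Comparing character by character (same length = 8):
  Pos 0: 'h' vs 'g' !=
  Pos 1: 'a' vs 'u' !=
  Pos 2: 'r' vs 'i' !=
  Pos 3: 'd' vs 'd' =
  Pos 4: 'w' vs 'a' !=
  Pos 5: 'a' vs 'n' !=
  Pos 6: 'r' vs 'c' !=
  Pos 7: 'e' vs 'e' =
Hamming distance = 6


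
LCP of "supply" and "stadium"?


Word 1: "supply"
Word 2: "stadium"
Comparing from start:
  Pos 0: 's' == 's'
  Pos 1: 'u' != 't' (stop)
LCP = "s" (length 1)


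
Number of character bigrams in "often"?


Word: "often" (length 5)
Number of 2-grams = length - 2 + 1 = 5 - 2 + 1
= 4
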